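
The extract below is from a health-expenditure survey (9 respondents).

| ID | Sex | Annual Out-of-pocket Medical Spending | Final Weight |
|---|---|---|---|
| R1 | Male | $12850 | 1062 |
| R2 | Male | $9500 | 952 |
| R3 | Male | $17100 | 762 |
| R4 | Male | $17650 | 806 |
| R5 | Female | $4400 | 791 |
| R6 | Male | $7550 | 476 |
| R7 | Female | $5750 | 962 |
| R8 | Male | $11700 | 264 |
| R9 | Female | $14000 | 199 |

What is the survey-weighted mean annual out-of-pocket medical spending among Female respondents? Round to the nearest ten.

6040

Female rows: R5, R7, R9
Weighted sum = 4400×791 + 5750×962 + 14000×199
  = 11797900
Sum of weights = 791 + 962 + 199 = 1952
Weighted mean = 11797900 / 1952 = 6044.0061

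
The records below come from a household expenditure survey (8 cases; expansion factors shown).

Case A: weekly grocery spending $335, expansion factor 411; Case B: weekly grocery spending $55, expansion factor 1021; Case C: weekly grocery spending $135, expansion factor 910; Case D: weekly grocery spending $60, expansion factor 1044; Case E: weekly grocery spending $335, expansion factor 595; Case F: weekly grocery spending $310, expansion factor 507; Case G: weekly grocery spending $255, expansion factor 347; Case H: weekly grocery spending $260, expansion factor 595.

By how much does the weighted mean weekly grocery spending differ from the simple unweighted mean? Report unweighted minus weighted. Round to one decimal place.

37.8

Unweighted sum = 335 + 55 + 135 + 60 + 335 + 310 + 255 + 260 = 1745
Unweighted mean = 1745 / 8 = 218.125
Weighted sum = 335×411 + 55×1021 + 135×910 + 60×1044 + 335×595 + 310×507 + 255×347 + 260×595
  = 137685 + 56155 + 122850 + 62640 + 199325 + 157170 + 88485 + 154700 = 979010
Sum of weights = 411 + 1021 + 910 + 1044 + 595 + 507 + 347 + 595 = 5430
Weighted mean = 979010 / 5430 = 180.2965
Difference (unweighted minus weighted) = 37.828499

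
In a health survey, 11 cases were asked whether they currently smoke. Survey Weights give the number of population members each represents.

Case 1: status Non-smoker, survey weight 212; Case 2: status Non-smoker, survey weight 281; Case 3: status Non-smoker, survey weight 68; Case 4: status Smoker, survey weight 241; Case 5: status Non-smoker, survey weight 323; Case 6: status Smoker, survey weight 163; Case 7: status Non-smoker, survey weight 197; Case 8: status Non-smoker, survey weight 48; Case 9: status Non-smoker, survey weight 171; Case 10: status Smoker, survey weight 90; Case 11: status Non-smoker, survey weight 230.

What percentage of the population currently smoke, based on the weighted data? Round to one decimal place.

Sum of weights for 'Smoker' = 241 + 163 + 90 = 494
Total weight = 212 + 281 + 68 + 241 + 323 + 163 + 197 + 48 + 171 + 90 + 230 = 2024
Weighted proportion = 494 / 2024 = 0.24407115 → 24.407115%

24.4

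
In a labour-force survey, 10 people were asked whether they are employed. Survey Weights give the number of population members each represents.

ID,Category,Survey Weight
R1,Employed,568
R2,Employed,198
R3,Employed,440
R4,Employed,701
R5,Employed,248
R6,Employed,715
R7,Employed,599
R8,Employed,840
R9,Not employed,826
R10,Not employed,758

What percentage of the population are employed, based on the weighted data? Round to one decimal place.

73.1

Sum of weights for 'Employed' = 568 + 198 + 440 + 701 + 248 + 715 + 599 + 840 = 4309
Total weight = 568 + 198 + 440 + 701 + 248 + 715 + 599 + 840 + 826 + 758 = 5893
Weighted proportion = 4309 / 5893 = 0.73120652 → 73.120652%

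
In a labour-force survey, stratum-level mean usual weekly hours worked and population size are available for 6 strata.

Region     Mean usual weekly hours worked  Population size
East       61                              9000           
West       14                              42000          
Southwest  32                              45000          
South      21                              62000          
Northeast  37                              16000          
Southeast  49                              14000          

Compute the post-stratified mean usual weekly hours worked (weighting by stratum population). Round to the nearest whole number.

Σ Nₕ·x̄ₕ = 5157000
Σ Nₕ = 9000 + 42000 + 45000 + 62000 + 16000 + 14000 = 188000
Overall mean = 5157000 / 188000 = 27.430851

27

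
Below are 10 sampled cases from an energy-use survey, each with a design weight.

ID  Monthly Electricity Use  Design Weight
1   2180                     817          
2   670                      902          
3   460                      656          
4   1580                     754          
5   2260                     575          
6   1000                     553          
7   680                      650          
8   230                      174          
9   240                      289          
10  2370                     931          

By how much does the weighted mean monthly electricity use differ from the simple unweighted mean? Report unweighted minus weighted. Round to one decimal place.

-180.2

Unweighted sum = 2180 + 670 + 460 + 1580 + 2260 + 1000 + 680 + 230 + 240 + 2370 = 11670
Unweighted mean = 11670 / 10 = 1167
Weighted sum = 8488830
Sum of weights = 6301
Weighted mean = 8488830 / 6301 = 1347.2195
Difference (unweighted minus weighted) = -180.21949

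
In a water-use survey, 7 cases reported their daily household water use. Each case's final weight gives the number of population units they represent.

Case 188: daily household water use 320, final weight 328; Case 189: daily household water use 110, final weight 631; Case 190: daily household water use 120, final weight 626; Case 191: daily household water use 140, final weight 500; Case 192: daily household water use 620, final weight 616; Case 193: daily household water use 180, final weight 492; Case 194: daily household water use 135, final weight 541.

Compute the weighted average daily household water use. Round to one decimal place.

231.1

Weighted sum = 320×328 + 110×631 + 120×626 + 140×500 + 620×616 + 180×492 + 135×541
  = 863005
Sum of weights = 328 + 631 + 626 + 500 + 616 + 492 + 541 = 3734
Weighted mean = 863005 / 3734 = 231.12078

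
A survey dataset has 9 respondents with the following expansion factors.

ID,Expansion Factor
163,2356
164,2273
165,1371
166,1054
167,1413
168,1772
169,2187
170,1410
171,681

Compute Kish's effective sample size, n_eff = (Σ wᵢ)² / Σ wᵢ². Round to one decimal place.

8.1

Σ wᵢ = 2356 + 2273 + 1371 + 1054 + 1413 + 1772 + 2187 + 1410 + 681 = 14517
Σ wᵢ² = 5550736 + 5166529 + 1879641 + 1110916 + 1996569 + 3139984 + 4782969 + 1988100 + 463761 = 26079205
n_eff = 14517² / 26079205 = 210743289 / 26079205 = 8.0808939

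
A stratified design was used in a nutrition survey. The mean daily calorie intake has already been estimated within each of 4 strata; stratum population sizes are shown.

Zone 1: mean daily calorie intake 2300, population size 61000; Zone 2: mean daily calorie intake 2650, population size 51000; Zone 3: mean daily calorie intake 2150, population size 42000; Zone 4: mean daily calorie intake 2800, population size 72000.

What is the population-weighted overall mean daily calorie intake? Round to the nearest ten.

2510

Σ Nₕ·x̄ₕ = 2300×61000 + 2650×51000 + 2150×42000 + 2800×72000
  = 567350000
Σ Nₕ = 61000 + 51000 + 42000 + 72000 = 226000
Overall mean = 567350000 / 226000 = 2510.3982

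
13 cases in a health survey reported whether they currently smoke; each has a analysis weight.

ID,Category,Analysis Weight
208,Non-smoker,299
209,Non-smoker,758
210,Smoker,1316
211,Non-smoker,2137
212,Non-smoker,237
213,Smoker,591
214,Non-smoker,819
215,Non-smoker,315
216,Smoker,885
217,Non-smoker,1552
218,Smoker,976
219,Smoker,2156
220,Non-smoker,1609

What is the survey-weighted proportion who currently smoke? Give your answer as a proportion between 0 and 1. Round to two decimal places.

Sum of weights for 'Smoker' = 1316 + 591 + 885 + 976 + 2156 = 5924
Total weight = 13650
Weighted proportion = 5924 / 13650 = 0.43399267

0.43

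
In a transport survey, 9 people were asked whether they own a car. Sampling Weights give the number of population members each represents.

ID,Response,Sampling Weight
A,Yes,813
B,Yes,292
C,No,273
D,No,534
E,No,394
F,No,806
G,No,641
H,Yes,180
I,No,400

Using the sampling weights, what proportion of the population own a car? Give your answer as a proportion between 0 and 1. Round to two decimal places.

0.30

Sum of weights for 'Yes' = 813 + 292 + 180 = 1285
Total weight = 813 + 292 + 273 + 534 + 394 + 806 + 641 + 180 + 400 = 4333
Weighted proportion = 1285 / 4333 = 0.29656127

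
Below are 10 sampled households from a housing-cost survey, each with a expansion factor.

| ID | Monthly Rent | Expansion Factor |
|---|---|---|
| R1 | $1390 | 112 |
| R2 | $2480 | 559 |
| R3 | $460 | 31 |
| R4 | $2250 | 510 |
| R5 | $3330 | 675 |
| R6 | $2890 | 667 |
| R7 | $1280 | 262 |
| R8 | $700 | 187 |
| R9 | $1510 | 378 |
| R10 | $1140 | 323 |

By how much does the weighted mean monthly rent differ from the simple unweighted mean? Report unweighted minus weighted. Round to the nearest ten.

-490

Unweighted sum = 1390 + 2480 + 460 + 2250 + 3330 + 2890 + 1280 + 700 + 1510 + 1140 = 17430
Unweighted mean = 17430 / 10 = 1743
Weighted sum = 1390×112 + 2480×559 + 460×31 + 2250×510 + 3330×675 + 2890×667 + 1280×262 + 700×187 + 1510×378 + 1140×323
  = 8284400
Sum of weights = 112 + 559 + 31 + 510 + 675 + 667 + 262 + 187 + 378 + 323 = 3704
Weighted mean = 8284400 / 3704 = 2236.6091
Difference (unweighted minus weighted) = -493.60907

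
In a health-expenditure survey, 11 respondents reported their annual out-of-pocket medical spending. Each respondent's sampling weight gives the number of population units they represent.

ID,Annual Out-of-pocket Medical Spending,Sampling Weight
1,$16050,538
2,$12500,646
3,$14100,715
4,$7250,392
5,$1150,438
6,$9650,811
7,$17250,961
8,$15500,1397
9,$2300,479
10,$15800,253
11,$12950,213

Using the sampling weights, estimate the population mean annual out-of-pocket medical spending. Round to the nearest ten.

Weighted sum = 16050×538 + 12500×646 + 14100×715 + 7250×392 + 1150×438 + 9650×811 + 17250×961 + 15500×1397 + 2300×479 + 15800×253 + 12950×213
  = 8634900 + 8075000 + 10081500 + 2842000 + 503700 + 7826150 + 16577250 + 21653500 + 1101700 + 3997400 + 2758350 = 84051450
Sum of weights = 538 + 646 + 715 + 392 + 438 + 811 + 961 + 1397 + 479 + 253 + 213 = 6843
Weighted mean = 84051450 / 6843 = 12282.836

12280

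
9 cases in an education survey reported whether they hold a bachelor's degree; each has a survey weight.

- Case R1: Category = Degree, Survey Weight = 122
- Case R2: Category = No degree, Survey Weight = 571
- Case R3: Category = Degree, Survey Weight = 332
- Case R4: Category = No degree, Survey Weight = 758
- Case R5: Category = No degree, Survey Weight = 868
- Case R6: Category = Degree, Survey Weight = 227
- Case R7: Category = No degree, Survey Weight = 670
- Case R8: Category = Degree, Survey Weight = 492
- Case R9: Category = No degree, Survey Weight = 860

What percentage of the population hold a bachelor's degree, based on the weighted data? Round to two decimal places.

Sum of weights for 'Degree' = 122 + 332 + 227 + 492 = 1173
Total weight = 122 + 571 + 332 + 758 + 868 + 227 + 670 + 492 + 860 = 4900
Weighted proportion = 1173 / 4900 = 0.23938776 → 23.938776%

23.94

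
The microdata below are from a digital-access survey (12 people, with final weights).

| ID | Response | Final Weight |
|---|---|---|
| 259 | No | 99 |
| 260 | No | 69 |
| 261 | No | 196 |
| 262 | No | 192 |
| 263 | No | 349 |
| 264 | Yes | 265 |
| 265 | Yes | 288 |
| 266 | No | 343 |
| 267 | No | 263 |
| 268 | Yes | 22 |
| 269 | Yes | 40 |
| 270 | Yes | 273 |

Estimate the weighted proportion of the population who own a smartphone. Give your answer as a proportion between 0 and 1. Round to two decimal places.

Sum of weights for 'Yes' = 265 + 288 + 22 + 40 + 273 = 888
Total weight = 2399
Weighted proportion = 888 / 2399 = 0.37015423

0.37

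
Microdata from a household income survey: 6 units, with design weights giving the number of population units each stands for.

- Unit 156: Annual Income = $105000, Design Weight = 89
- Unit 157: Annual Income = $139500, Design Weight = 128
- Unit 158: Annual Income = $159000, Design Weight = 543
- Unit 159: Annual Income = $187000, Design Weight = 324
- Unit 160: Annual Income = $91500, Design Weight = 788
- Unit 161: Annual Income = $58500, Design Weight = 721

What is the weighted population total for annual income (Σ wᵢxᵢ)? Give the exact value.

288406500

Weighted total = 105000×89 + 139500×128 + 159000×543 + 187000×324 + 91500×788 + 58500×721
  = 9345000 + 17856000 + 86337000 + 60588000 + 72102000 + 42178500 = 288406500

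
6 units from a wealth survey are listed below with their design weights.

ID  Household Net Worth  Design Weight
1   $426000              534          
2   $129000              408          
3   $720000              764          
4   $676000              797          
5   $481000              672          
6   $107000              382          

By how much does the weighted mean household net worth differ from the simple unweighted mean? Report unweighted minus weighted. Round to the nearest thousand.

-64000

Unweighted sum = 2539000
Unweighted mean = 2539000 / 6 = 423166.67
Weighted sum = 426000×534 + 129000×408 + 720000×764 + 676000×797 + 481000×672 + 107000×382
  = 227484000 + 52632000 + 550080000 + 538772000 + 323232000 + 40874000 = 1733074000
Sum of weights = 534 + 408 + 764 + 797 + 672 + 382 = 3557
Weighted mean = 1733074000 / 3557 = 487229.13
Difference (unweighted minus weighted) = -64062.459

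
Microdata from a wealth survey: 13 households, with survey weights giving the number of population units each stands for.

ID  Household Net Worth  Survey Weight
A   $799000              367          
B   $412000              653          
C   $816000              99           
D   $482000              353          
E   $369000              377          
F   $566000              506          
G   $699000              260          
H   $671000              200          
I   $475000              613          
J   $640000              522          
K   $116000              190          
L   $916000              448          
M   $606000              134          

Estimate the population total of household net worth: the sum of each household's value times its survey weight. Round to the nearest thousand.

2693515000

Weighted total = 2693515000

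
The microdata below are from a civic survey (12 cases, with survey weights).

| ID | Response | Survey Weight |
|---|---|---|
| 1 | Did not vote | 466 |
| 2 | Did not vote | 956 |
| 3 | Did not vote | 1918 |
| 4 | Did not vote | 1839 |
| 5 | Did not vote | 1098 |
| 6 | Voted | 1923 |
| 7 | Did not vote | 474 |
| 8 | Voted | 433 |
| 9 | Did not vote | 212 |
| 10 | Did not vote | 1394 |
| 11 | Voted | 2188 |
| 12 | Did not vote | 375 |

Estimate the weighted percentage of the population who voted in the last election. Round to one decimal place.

34.2

Sum of weights for 'Voted' = 1923 + 433 + 2188 = 4544
Total weight = 466 + 956 + 1918 + 1839 + 1098 + 1923 + 474 + 433 + 212 + 1394 + 2188 + 375 = 13276
Weighted proportion = 4544 / 13276 = 0.34227177 → 34.227177%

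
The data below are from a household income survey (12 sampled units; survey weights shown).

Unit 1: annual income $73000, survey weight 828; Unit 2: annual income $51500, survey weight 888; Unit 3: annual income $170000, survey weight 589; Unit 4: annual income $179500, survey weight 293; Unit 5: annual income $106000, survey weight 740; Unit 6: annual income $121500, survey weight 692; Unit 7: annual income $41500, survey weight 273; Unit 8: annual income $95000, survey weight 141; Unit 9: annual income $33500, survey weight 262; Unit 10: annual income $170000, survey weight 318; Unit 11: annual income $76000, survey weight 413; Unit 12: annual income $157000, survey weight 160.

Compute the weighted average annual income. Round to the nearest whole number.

101034

Weighted sum = 73000×828 + 51500×888 + 170000×589 + 179500×293 + 106000×740 + 121500×692 + 41500×273 + 95000×141 + 33500×262 + 170000×318 + 76000×413 + 157000×160
  = 60444000 + 45732000 + 100130000 + 52593500 + 78440000 + 84078000 + 11329500 + 13395000 + 8777000 + 54060000 + 31388000 + 25120000 = 565487000
Sum of weights = 828 + 888 + 589 + 293 + 740 + 692 + 273 + 141 + 262 + 318 + 413 + 160 = 5597
Weighted mean = 565487000 / 5597 = 101033.95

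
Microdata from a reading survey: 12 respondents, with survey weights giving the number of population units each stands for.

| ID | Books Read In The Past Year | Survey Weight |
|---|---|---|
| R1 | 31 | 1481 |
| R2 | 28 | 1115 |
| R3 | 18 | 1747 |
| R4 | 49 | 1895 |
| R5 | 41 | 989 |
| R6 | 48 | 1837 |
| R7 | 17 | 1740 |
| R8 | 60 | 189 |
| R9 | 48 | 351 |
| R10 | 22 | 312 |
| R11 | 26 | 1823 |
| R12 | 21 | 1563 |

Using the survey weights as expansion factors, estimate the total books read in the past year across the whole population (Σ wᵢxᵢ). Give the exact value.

475010

Weighted total = 475010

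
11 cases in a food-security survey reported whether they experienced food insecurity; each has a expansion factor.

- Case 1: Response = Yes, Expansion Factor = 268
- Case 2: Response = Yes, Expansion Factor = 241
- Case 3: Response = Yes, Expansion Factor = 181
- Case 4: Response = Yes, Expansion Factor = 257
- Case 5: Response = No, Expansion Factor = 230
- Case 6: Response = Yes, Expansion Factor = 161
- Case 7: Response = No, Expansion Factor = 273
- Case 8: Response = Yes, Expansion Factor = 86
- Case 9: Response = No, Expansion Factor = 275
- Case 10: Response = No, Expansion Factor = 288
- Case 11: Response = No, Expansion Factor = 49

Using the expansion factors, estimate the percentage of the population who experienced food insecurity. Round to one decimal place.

Sum of weights for 'Yes' = 268 + 241 + 181 + 257 + 161 + 86 = 1194
Total weight = 268 + 241 + 181 + 257 + 230 + 161 + 273 + 86 + 275 + 288 + 49 = 2309
Weighted proportion = 1194 / 2309 = 0.51710697 → 51.710697%

51.7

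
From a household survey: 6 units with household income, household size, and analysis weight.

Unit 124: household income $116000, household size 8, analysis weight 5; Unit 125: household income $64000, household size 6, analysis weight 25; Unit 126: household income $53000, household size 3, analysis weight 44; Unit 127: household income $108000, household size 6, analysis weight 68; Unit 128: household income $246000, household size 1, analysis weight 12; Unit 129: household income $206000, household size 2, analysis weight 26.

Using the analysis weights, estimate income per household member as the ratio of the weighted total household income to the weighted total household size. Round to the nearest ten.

Σ wᵢ·y = 20164000
Σ wᵢ·x = 794
Ratio = 20164000 / 794 = 25395.466

25400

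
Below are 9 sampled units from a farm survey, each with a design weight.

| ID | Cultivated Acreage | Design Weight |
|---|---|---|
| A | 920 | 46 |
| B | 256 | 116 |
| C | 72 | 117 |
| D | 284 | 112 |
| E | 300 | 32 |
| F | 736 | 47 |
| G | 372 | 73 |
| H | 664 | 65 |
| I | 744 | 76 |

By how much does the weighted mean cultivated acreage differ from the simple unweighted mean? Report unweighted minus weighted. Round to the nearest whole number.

Unweighted sum = 4348
Unweighted mean = 4348 / 9 = 483.11111
Weighted sum = 920×46 + 256×116 + 72×117 + 284×112 + 300×32 + 736×47 + 372×73 + 664×65 + 744×76
  = 42320 + 29696 + 8424 + 31808 + 9600 + 34592 + 27156 + 43160 + 56544 = 283300
Sum of weights = 46 + 116 + 117 + 112 + 32 + 47 + 73 + 65 + 76 = 684
Weighted mean = 283300 / 684 = 414.18129
Difference (unweighted minus weighted) = 68.929825

69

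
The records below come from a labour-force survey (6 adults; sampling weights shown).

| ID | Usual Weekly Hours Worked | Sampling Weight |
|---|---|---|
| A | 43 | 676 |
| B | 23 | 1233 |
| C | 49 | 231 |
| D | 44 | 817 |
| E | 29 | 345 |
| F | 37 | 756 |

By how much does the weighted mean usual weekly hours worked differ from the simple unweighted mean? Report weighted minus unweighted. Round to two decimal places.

-2.34

Unweighted sum = 43 + 23 + 49 + 44 + 29 + 37 = 225
Unweighted mean = 225 / 6 = 37.5
Weighted sum = 142671
Sum of weights = 676 + 1233 + 231 + 817 + 345 + 756 = 4058
Weighted mean = 142671 / 4058 = 35.15796
Difference (weighted minus unweighted) = -2.3420404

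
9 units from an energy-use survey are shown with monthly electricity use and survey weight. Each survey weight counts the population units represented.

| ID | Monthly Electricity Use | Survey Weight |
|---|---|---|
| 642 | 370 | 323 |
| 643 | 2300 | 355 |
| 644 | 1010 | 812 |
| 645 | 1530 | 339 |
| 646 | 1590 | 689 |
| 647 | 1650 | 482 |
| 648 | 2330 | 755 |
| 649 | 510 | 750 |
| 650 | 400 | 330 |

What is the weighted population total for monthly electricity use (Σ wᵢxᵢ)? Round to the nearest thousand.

6439000

Weighted total = 370×323 + 2300×355 + 1010×812 + 1530×339 + 1590×689 + 1650×482 + 2330×755 + 510×750 + 400×330
  = 119510 + 816500 + 820120 + 518670 + 1095510 + 795300 + 1759150 + 382500 + 132000 = 6439260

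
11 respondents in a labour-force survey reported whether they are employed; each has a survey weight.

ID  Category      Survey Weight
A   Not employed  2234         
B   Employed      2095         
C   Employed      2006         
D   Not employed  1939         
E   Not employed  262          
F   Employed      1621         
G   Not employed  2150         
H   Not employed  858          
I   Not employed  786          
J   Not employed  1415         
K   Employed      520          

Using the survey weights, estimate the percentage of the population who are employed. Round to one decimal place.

Sum of weights for 'Employed' = 2095 + 2006 + 1621 + 520 = 6242
Total weight = 15886
Weighted proportion = 6242 / 15886 = 0.39292459 → 39.292459%

39.3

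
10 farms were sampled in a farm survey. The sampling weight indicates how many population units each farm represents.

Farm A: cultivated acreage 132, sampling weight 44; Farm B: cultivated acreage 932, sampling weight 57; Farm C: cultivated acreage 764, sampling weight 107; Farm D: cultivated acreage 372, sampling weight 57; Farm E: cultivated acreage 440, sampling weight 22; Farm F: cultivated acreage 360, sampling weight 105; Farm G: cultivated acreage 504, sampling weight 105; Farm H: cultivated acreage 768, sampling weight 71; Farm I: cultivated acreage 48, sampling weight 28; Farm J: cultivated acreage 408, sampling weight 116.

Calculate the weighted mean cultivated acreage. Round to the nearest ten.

Weighted sum = 132×44 + 932×57 + 764×107 + 372×57 + 440×22 + 360×105 + 504×105 + 768×71 + 48×28 + 408×116
  = 365484
Sum of weights = 44 + 57 + 107 + 57 + 22 + 105 + 105 + 71 + 28 + 116 = 712
Weighted mean = 365484 / 712 = 513.32022

510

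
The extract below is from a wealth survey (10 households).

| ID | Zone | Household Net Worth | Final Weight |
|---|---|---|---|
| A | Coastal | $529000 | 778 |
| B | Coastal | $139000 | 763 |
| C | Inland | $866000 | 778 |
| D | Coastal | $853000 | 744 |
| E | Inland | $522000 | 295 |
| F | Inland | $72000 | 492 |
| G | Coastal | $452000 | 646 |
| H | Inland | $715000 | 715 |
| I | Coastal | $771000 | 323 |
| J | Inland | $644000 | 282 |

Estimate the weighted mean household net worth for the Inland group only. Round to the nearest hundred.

Inland rows: C, E, F, H, J
Weighted sum = 866000×778 + 522000×295 + 72000×492 + 715000×715 + 644000×282
  = 673748000 + 153990000 + 35424000 + 511225000 + 181608000 = 1555995000
Sum of weights = 778 + 295 + 492 + 715 + 282 = 2562
Weighted mean = 1555995000 / 2562 = 607336.07

607300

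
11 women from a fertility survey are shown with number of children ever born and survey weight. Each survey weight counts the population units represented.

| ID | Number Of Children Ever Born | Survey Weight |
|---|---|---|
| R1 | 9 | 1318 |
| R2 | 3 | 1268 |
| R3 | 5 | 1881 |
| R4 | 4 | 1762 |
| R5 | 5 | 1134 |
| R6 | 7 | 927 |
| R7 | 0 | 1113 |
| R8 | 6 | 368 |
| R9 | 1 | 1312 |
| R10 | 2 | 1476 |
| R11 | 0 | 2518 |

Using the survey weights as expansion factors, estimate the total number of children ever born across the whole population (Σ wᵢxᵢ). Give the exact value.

Weighted total = 9×1318 + 3×1268 + 5×1881 + 4×1762 + 5×1134 + 7×927 + 0×1113 + 6×368 + 1×1312 + 2×1476 + 0×2518
  = 11862 + 3804 + 9405 + 7048 + 5670 + 6489 + 0 + 2208 + 1312 + 2952 + 0 = 50750

50750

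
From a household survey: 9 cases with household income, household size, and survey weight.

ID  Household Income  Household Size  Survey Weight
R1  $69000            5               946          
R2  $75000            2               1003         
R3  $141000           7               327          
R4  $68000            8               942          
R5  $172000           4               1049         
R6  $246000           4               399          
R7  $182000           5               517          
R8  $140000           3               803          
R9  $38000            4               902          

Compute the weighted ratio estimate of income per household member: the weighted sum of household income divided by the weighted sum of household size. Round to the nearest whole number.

24876

Σ wᵢ·y = 69000×946 + 75000×1003 + 141000×327 + 68000×942 + 172000×1049 + 246000×399 + 182000×517 + 140000×803 + 38000×902
  = 65274000 + 75225000 + 46107000 + 64056000 + 180428000 + 98154000 + 94094000 + 112420000 + 34276000 = 770034000
Σ wᵢ·x = 5×946 + 2×1003 + 7×327 + 8×942 + 4×1049 + 4×399 + 5×517 + 3×803 + 4×902
  = 4730 + 2006 + 2289 + 7536 + 4196 + 1596 + 2585 + 2409 + 3608 = 30955
Ratio = 770034000 / 30955 = 24875.917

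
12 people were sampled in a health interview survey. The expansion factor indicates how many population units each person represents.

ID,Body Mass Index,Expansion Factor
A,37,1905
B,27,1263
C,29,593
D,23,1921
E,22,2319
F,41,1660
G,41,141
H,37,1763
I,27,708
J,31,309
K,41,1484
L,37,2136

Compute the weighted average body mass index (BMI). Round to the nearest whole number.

32

Weighted sum = 37×1905 + 27×1263 + 29×593 + 23×1921 + 22×2319 + 41×1660 + 41×141 + 37×1763 + 27×708 + 31×309 + 41×1484 + 37×2136
  = 524627
Sum of weights = 1905 + 1263 + 593 + 1921 + 2319 + 1660 + 141 + 1763 + 708 + 309 + 1484 + 2136 = 16202
Weighted mean = 524627 / 16202 = 32.380385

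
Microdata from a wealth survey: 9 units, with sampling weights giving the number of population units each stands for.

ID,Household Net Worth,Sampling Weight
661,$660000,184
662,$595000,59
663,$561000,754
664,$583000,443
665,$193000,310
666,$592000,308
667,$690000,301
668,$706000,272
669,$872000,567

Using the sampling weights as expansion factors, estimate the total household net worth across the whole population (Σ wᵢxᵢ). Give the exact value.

1974120000

Weighted total = 660000×184 + 595000×59 + 561000×754 + 583000×443 + 193000×310 + 592000×308 + 690000×301 + 706000×272 + 872000×567
  = 1974120000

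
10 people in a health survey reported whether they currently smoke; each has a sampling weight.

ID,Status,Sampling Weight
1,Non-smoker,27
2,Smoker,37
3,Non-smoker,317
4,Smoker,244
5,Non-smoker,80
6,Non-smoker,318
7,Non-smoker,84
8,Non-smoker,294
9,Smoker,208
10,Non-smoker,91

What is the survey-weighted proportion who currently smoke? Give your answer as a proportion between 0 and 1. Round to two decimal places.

Sum of weights for 'Smoker' = 37 + 244 + 208 = 489
Total weight = 27 + 37 + 317 + 244 + 80 + 318 + 84 + 294 + 208 + 91 = 1700
Weighted proportion = 489 / 1700 = 0.28764706

0.29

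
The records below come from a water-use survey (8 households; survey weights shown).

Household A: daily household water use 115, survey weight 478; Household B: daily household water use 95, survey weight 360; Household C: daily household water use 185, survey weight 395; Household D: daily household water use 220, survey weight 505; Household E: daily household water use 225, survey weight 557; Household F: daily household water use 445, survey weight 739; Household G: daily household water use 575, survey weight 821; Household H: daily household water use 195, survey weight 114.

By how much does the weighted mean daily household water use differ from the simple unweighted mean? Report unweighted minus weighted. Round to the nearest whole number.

-51

Unweighted sum = 115 + 95 + 185 + 220 + 225 + 445 + 575 + 195 = 2055
Unweighted mean = 2055 / 8 = 256.875
Weighted sum = 115×478 + 95×360 + 185×395 + 220×505 + 225×557 + 445×739 + 575×821 + 195×114
  = 54970 + 34200 + 73075 + 111100 + 125325 + 328855 + 472075 + 22230 = 1221830
Sum of weights = 478 + 360 + 395 + 505 + 557 + 739 + 821 + 114 = 3969
Weighted mean = 1221830 / 3969 = 307.84329
Difference (unweighted minus weighted) = -50.968285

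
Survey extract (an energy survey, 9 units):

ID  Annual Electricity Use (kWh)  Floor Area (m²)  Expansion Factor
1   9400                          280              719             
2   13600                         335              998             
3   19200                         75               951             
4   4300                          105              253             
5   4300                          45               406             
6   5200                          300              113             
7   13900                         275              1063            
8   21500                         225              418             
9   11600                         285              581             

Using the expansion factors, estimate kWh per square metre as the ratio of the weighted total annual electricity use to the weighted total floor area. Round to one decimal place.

Σ wᵢ·y = 9400×719 + 13600×998 + 19200×951 + 4300×253 + 4300×406 + 5200×113 + 13900×1063 + 21500×418 + 11600×581
  = 72514200
Σ wᵢ·x = 280×719 + 335×998 + 75×951 + 105×253 + 45×406 + 300×113 + 275×1063 + 225×418 + 285×581
  = 201320 + 334330 + 71325 + 26565 + 18270 + 33900 + 292325 + 94050 + 165585 = 1237670
Ratio = 72514200 / 1237670 = 58.589285

58.6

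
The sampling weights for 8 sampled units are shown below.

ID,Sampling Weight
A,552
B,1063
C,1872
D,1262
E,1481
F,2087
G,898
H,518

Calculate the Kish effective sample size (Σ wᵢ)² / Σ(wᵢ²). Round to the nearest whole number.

7

Σ wᵢ = 552 + 1063 + 1872 + 1262 + 1481 + 2087 + 898 + 518 = 9733
Σ wᵢ² = 304704 + 1129969 + 3504384 + 1592644 + 2193361 + 4355569 + 806404 + 268324 = 14155359
n_eff = 9733² / 14155359 = 94731289 / 14155359 = 6.6922562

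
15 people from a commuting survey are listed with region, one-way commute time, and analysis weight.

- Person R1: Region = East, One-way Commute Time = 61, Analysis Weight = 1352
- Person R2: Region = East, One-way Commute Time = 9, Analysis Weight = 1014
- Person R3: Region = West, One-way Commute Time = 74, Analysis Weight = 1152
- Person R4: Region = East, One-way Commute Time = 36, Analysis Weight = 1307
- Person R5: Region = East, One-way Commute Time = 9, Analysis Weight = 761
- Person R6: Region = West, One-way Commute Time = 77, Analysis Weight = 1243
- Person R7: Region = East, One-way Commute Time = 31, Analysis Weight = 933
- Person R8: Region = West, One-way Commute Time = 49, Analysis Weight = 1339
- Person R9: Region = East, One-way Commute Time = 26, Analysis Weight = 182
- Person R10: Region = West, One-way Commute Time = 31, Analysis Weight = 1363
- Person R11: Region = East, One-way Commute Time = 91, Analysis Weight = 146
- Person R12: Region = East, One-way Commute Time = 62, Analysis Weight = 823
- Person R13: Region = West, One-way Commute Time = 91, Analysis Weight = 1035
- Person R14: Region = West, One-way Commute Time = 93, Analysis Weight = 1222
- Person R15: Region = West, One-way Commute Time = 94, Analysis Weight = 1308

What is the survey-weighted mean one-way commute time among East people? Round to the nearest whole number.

East rows: R1, R2, R4, R5, R7, R9, R11, R12
Weighted sum = 61×1352 + 9×1014 + 36×1307 + 9×761 + 31×933 + 26×182 + 91×146 + 62×823
  = 82472 + 9126 + 47052 + 6849 + 28923 + 4732 + 13286 + 51026 = 243466
Sum of weights = 1352 + 1014 + 1307 + 761 + 933 + 182 + 146 + 823 = 6518
Weighted mean = 243466 / 6518 = 37.352869

37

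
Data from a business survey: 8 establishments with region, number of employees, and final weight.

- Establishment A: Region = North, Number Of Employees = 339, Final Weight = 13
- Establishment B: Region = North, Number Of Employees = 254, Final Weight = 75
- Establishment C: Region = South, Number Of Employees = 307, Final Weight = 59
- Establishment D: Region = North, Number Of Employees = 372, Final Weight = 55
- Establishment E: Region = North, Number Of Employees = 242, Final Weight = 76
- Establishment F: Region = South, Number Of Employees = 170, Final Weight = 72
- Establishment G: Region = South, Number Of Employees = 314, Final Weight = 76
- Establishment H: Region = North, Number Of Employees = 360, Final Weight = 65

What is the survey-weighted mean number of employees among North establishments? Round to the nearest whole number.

302

North rows: A, B, D, E, H
Weighted sum = 339×13 + 254×75 + 372×55 + 242×76 + 360×65
  = 85709
Sum of weights = 284
Weighted mean = 85709 / 284 = 301.79225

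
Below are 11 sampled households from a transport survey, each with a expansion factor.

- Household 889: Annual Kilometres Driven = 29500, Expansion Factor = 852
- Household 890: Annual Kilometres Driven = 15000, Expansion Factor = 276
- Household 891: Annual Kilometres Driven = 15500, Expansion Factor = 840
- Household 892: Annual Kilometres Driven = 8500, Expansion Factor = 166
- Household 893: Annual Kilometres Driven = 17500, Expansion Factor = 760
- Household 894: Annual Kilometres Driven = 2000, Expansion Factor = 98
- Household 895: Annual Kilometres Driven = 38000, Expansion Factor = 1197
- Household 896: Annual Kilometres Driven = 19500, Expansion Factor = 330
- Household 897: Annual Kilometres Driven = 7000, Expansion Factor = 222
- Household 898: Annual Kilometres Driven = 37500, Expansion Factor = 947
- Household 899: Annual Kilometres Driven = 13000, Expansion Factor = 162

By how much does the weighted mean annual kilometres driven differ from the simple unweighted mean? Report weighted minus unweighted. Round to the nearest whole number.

6895

Unweighted sum = 29500 + 15000 + 15500 + 8500 + 17500 + 2000 + 38000 + 19500 + 7000 + 37500 + 13000 = 203000
Unweighted mean = 203000 / 11 = 18454.545
Weighted sum = 29500×852 + 15000×276 + 15500×840 + 8500×166 + 17500×760 + 2000×98 + 38000×1197 + 19500×330 + 7000×222 + 37500×947 + 13000×162
  = 25134000 + 4140000 + 13020000 + 1411000 + 13300000 + 196000 + 45486000 + 6435000 + 1554000 + 35512500 + 2106000 = 148294500
Sum of weights = 852 + 276 + 840 + 166 + 760 + 98 + 1197 + 330 + 222 + 947 + 162 = 5850
Weighted mean = 148294500 / 5850 = 25349.487
Difference (weighted minus unweighted) = 6894.9417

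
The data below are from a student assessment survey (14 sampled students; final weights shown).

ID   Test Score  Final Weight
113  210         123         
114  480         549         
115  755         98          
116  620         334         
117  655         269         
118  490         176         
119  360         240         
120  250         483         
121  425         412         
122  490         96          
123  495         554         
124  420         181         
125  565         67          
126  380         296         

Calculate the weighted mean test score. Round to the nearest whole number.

Weighted sum = 1762730
Sum of weights = 3878
Weighted mean = 1762730 / 3878 = 454.54616

455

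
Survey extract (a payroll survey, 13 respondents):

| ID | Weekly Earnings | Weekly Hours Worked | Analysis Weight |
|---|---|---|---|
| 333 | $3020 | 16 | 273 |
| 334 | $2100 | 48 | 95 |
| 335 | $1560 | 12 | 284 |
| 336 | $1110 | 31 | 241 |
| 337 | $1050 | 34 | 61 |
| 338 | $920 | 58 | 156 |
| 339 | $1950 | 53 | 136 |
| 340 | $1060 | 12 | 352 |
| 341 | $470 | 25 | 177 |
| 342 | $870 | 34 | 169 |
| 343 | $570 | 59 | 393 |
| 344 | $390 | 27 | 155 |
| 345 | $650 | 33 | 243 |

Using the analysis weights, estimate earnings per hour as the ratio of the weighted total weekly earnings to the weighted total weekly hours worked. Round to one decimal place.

Σ wᵢ·y = 3253030
Σ wᵢ·x = 87923
Ratio = 3253030 / 87923 = 36.998624

37.0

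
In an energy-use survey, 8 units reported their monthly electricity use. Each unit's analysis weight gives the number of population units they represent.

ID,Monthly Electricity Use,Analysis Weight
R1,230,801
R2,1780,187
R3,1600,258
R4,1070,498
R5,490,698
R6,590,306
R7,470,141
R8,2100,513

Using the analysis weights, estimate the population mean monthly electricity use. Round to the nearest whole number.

920

Weighted sum = 230×801 + 1780×187 + 1600×258 + 1070×498 + 490×698 + 590×306 + 470×141 + 2100×513
  = 3128880
Sum of weights = 801 + 187 + 258 + 498 + 698 + 306 + 141 + 513 = 3402
Weighted mean = 3128880 / 3402 = 919.71781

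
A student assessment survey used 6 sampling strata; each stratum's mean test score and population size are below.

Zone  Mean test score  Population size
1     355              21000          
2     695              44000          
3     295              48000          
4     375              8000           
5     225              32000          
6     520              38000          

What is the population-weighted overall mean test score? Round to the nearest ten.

Σ Nₕ·x̄ₕ = 355×21000 + 695×44000 + 295×48000 + 375×8000 + 225×32000 + 520×38000
  = 82155000
Σ Nₕ = 21000 + 44000 + 48000 + 8000 + 32000 + 38000 = 191000
Overall mean = 82155000 / 191000 = 430.13089

430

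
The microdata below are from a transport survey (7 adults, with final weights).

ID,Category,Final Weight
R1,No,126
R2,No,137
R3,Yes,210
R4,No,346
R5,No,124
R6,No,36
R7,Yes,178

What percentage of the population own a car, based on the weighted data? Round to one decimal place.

33.5

Sum of weights for 'Yes' = 210 + 178 = 388
Total weight = 126 + 137 + 210 + 346 + 124 + 36 + 178 = 1157
Weighted proportion = 388 / 1157 = 0.33535004 → 33.535004%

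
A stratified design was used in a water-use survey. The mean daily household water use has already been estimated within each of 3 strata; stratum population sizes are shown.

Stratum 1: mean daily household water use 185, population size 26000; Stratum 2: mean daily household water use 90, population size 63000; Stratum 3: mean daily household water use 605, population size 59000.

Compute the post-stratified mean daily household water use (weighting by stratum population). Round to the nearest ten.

310

Σ Nₕ·x̄ₕ = 46175000
Σ Nₕ = 26000 + 63000 + 59000 = 148000
Overall mean = 46175000 / 148000 = 311.99324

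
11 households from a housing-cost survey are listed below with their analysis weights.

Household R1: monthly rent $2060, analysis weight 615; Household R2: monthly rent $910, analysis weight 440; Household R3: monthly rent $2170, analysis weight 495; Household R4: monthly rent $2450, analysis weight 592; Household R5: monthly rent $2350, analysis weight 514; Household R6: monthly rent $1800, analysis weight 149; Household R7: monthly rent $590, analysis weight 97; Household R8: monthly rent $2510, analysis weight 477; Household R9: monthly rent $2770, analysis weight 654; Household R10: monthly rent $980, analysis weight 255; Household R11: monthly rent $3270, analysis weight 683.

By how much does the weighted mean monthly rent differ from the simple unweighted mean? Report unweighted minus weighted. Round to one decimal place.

Unweighted sum = 2060 + 910 + 2170 + 2450 + 2350 + 1800 + 590 + 2510 + 2770 + 980 + 3270 = 21860
Unweighted mean = 21860 / 11 = 1987.2727
Weighted sum = 2060×615 + 910×440 + 2170×495 + 2450×592 + 2350×514 + 1800×149 + 590×97 + 2510×477 + 2770×654 + 980×255 + 3270×683
  = 1266900 + 400400 + 1074150 + 1450400 + 1207900 + 268200 + 57230 + 1197270 + 1811580 + 249900 + 2233410 = 11217340
Sum of weights = 615 + 440 + 495 + 592 + 514 + 149 + 97 + 477 + 654 + 255 + 683 = 4971
Weighted mean = 11217340 / 4971 = 2256.556
Difference (unweighted minus weighted) = -269.2833

-269.3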